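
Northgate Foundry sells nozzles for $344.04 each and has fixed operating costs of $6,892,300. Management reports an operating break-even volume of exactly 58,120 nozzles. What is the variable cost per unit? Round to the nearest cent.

$225.45

Contribution per unit must be FC / Q = $6,892,300 / 58,120 = $118.5874.
Variable cost per unit = $344.04 − $118.5874 = $225.45.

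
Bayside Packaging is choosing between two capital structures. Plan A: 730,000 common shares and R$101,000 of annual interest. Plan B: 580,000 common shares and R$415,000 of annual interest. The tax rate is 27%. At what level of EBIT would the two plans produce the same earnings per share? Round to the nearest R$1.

R$1,629,133

At indifference, (EBIT − 101,000)(1 − t)/730,000 = (EBIT − 415,000)(1 − t)/580,000.
The (1 − t) factor cancels: (EBIT − 101,000) × 580,000 = (EBIT − 415,000) × 730,000.
Solving, EBIT = (415,000·730,000 − 101,000·580,000) / (730,000 − 580,000) = 244,370,000,000 / 150,000 = 1,629,133.33.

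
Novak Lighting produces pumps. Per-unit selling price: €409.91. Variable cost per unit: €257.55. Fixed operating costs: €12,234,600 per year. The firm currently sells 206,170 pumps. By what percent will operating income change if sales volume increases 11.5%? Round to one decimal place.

+18.8%

Contribution at this volume is 206,170 × €152.36 = €31,412,061.20.
EBIT = €31,412,061.20 − €12,234,600 = €19,177,461.20.
So DOL = total CM / EBIT = €31,412,061.20 / €19,177,461.20 = 1.6380.
So EBIT moves 1.6380 × (+11.5%) = +18.8%.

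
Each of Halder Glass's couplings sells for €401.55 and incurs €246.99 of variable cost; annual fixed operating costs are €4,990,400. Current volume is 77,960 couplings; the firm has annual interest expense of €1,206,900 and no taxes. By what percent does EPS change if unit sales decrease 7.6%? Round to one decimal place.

-15.6%

At 77,960 units, contribution = 77,960 × €154.56 = €12,049,497.60.
EBIT = €12,049,497.60 − €4,990,400 = €7,059,097.60.
After interest of €1,206,900.00, pre-tax earnings = €5,852,197.60.
Degree of combined leverage = contribution ÷ (EBIT − I) = €12,049,497.60 ÷ €5,852,197.60 = 2.0590.
EPS therefore changes by 2.0590 × (-7.6%) = -15.6%.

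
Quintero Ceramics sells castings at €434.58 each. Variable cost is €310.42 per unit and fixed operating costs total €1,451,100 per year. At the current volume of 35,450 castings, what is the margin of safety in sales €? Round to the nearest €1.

Each unit contributes €434.58 − €310.42 = €124.16. Break-even units = €1,451,100 ÷ €124.16 = 11,687.34; break-even revenue = 11,687.34 × €434.58 = €5,079,083.75.
Actual sales revenue = 35,450 × €434.58 = €15,405,861.00.
Margin of safety = €15,405,861.00 − €5,079,083.75 = €10,326,777.

€10,326,777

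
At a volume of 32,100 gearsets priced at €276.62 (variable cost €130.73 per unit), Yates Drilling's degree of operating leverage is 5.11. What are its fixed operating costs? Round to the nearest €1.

Contribution at this volume is 32,100 × €145.89 = €4,683,069.00.
DOL = contribution / EBIT, so EBIT = €4,683,069.00 / 5.11 = €916,451.86.
And FC = contribution − EBIT = €4,683,069.00 − €916,451.86 = €3,766,617.

€3,766,617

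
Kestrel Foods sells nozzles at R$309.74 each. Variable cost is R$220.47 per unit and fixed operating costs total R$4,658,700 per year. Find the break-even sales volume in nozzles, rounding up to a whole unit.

Each unit contributes R$309.74 − R$220.47 = R$89.27.
Break-even volume = fixed costs ÷ CM per unit = R$4,658,700 ÷ R$89.27 = 52,186.62, so 52,187 nozzles.

52,187 nozzles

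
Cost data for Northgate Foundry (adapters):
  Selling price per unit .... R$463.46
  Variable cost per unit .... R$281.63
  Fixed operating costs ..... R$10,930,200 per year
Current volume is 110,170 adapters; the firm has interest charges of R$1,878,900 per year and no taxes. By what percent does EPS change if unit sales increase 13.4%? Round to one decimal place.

Contribution at this volume is 110,170 × R$181.83 = R$20,032,211.10.
Subtracting fixed costs: EBIT = R$20,032,211.10 − R$10,930,200 = R$9,102,011.10.
After interest of R$1,878,900.00, pre-tax earnings = R$7,223,111.10.
DCL = total CM / (EBIT − I) = R$20,032,211.10 / R$7,223,111.10 = 2.7733.
EPS therefore changes by 2.7733 × (+13.4%) = +37.2%.

+37.2%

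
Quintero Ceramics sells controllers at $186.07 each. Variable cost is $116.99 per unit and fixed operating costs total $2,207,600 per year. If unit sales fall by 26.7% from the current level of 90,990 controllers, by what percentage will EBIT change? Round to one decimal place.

Total contribution margin = 90,990 × $69.08 = $6,285,589.20.
Operating income = contribution − fixed costs = $6,285,589.20 − $2,207,600 = $4,077,989.20.
Degree of operating leverage = $6,285,589.20 / $4,077,989.20 = 1.5413.
Operating income changes by 1.5413 × -26.7% = -41.2%.

-41.2%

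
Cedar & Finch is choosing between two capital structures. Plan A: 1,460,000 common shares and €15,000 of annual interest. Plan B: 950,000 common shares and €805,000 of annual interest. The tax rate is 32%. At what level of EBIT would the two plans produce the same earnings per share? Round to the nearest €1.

€2,276,569

Set EPS_A = EPS_B: (EBIT − €15,000)(1 − 0.32) ÷ 1,460,000 = (EBIT − €805,000)(1 − 0.32) ÷ 950,000.
The (1 − t) factor cancels: (EBIT − 15,000) × 950,000 = (EBIT − 805,000) × 1,460,000.
Solving, EBIT = (805,000·1,460,000 − 15,000·950,000) / (1,460,000 − 950,000) = 1,161,050,000,000 / 510,000 = 2,276,568.63.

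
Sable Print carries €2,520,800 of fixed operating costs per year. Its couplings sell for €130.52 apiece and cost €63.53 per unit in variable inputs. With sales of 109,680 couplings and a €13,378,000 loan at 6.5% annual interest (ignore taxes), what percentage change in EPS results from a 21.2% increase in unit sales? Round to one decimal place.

At 109,680 units, contribution = 109,680 × €66.99 = €7,347,463.20.
EBIT = €7,347,463.20 − €2,520,800 = €4,826,663.20.
Interest = €869,570.00, so EBIT − I = €3,957,093.20.
DCL = total CM / (EBIT − I) = €7,347,463.20 / €3,957,093.20 = 1.8568.
EPS therefore changes by 1.8568 × (+21.2%) = +39.4%.

+39.4%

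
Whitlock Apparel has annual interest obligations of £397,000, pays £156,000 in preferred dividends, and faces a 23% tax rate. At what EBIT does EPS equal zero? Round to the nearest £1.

Preferred dividends are paid after tax, so their pre-tax equivalent is £156,000 ÷ (1 − 0.23) = £202,597.40.
Financial break-even EBIT = interest + D_p ÷ (1 − t) = £397,000 + £202,597.40 = £599,597.40.

£599,597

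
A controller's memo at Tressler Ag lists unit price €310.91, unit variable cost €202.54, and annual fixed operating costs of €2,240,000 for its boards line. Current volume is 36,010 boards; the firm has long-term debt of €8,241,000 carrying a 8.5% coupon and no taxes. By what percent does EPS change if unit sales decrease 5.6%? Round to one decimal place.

-22.7%

At 36,010 units, contribution = 36,010 × €108.37 = €3,902,403.70.
Subtracting fixed costs: EBIT = €3,902,403.70 − €2,240,000 = €1,662,403.70.
Interest = €700,485.00, so EBIT − I = €961,918.70.
Degree of combined leverage = contribution ÷ (EBIT − I) = €3,902,403.70 ÷ €961,918.70 = 4.0569.
%ΔEPS = DCL × %ΔSales = 4.0569 × -5.6% = -22.7%.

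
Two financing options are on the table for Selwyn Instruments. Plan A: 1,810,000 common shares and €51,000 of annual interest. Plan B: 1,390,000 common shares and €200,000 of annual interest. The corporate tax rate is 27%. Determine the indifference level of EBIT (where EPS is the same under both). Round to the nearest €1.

€693,119

Set EPS_A = EPS_B: (EBIT − €51,000)(1 − 0.27) ÷ 1,810,000 = (EBIT − €200,000)(1 − 0.27) ÷ 1,390,000.
The (1 − t) factor cancels: (EBIT − 51,000) × 1,390,000 = (EBIT − 200,000) × 1,810,000.
EBIT × (1,810,000 − 1,390,000) = 200,000 × 1,810,000 − 51,000 × 1,390,000 = 291,110,000,000, so EBIT = 291,110,000,000 ÷ 420,000 = 693,119.05.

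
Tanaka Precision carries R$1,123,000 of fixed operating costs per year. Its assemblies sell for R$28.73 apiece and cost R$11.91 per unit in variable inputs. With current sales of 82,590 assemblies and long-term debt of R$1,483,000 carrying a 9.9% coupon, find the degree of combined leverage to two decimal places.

Total contribution margin = 82,590 × R$16.82 = R$1,389,163.80.
Subtracting fixed costs: EBIT = R$1,389,163.80 − R$1,123,000 = R$266,163.80. Interest = R$146,817.00.
DOL = R$1,389,163.80 ÷ R$266,163.80 = 5.2192; DFL = R$266,163.80 ÷ R$119,346.80 = 2.2302.
Combined leverage = 5.2192 × 2.2302 = 11.6399.

11.64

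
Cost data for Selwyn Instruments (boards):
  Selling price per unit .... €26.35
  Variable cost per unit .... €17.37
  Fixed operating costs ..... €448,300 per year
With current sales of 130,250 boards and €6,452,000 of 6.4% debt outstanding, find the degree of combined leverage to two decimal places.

Total contribution margin = 130,250 × €8.98 = €1,169,645.00.
Subtracting fixed costs: EBIT = €1,169,645.00 − €448,300 = €721,345.00. Interest = €412,928.00, so EBIT − I = €308,417.00.
Degree of total leverage = total CM / (EBIT − interest) = €1,169,645.00 / €308,417.00 = 3.7924.

3.79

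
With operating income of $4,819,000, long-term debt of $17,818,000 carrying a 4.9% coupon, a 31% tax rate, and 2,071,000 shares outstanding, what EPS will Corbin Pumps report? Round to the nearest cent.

$1.31

Pre-tax income = $4,819,000 − $873,082.00 = $3,945,918.00.
After tax at 31%: net income = $3,945,918.00 × 0.69 = $2,722,683.42.
EPS = $2,722,683.42 ÷ 2,071,000 = $1.31.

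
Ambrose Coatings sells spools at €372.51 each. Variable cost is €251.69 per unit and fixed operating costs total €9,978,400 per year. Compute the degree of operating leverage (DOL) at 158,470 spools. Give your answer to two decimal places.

2.09

Total contribution margin = 158,470 × €120.82 = €19,146,345.40.
EBIT = €19,146,345.40 − €9,978,400 = €9,167,945.40.
DOL = contribution ÷ EBIT = €19,146,345.40 ÷ €9,167,945.40 = 2.0884.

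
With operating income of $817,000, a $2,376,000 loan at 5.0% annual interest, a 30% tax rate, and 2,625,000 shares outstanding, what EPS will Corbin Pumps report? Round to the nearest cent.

Interest = $118,800.00, so EBT = $817,000 − $118,800.00 = $698,200.00.
After tax at 30%: net income = $698,200.00 × 0.70 = $488,740.00.
Per share: $488,740.00 / 2,625,000 shares = $0.19.

$0.19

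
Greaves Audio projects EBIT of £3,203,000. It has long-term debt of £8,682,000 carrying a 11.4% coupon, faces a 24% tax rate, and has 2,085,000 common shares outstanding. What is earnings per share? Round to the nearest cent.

£0.81

Interest = £989,748.00, so EBT = £3,203,000 − £989,748.00 = £2,213,252.00.
Net income = £2,213,252.00 × (1 − 0.24) = £1,682,071.52.
EPS = £1,682,071.52 ÷ 2,085,000 = £0.81.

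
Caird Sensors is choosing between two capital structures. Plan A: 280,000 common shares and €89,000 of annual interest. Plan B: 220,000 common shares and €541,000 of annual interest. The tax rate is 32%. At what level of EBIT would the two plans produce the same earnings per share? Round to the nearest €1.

Set EPS_A = EPS_B: (EBIT − €89,000)(1 − 0.32) ÷ 280,000 = (EBIT − €541,000)(1 − 0.32) ÷ 220,000.
Cancelling (1 − t) and cross-multiplying: 220,000·(EBIT − 89,000) = 280,000·(EBIT − 541,000).
Solving, EBIT = (541,000·280,000 − 89,000·220,000) / (280,000 − 220,000) = 131,900,000,000 / 60,000 = 2,198,333.33.

€2,198,333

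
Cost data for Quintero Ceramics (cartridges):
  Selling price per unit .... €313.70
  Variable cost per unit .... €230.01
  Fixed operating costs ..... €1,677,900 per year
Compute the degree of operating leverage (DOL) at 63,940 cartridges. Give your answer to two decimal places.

1.46

Total contribution margin = 63,940 × €83.69 = €5,351,138.60.
EBIT = €5,351,138.60 − €1,677,900 = €3,673,238.60.
Degree of operating leverage = €5,351,138.60 / €3,673,238.60 = 1.4568.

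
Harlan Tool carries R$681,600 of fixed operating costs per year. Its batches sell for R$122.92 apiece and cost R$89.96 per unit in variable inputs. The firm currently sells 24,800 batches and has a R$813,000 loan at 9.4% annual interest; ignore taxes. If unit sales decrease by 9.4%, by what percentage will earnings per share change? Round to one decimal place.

-129.4%

Total contribution margin = 24,800 × R$32.96 = R$817,408.00.
Subtracting fixed costs: EBIT = R$817,408.00 − R$681,600 = R$135,808.00.
Interest = R$76,422.00, so EBIT − I = R$59,386.00.
Degree of combined leverage = contribution ÷ (EBIT − I) = R$817,408.00 ÷ R$59,386.00 = 13.7643.
%ΔEPS = DCL × %ΔSales = 13.7643 × -9.4% = -129.4%.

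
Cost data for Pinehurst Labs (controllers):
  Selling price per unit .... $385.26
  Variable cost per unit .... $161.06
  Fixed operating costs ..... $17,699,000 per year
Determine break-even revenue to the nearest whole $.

CM per unit = $385.26 − $161.06 = $224.20; CM ratio = $224.20 / $385.26 = 0.5819.
Break-even sales = FC ÷ CM ratio = $17,699,000 × $385.26 / $224.20 = $30,413,545.

$30,413,545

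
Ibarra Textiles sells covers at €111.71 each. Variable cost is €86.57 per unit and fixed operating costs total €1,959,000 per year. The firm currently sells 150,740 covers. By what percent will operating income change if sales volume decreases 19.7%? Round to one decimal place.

-40.8%

Total contribution margin = 150,740 × €25.14 = €3,789,603.60.
Subtracting fixed costs: EBIT = €3,789,603.60 − €1,959,000 = €1,830,603.60.
So DOL = total CM / EBIT = €3,789,603.60 / €1,830,603.60 = 2.0701.
So EBIT moves 2.0701 × (-19.7%) = -40.8%.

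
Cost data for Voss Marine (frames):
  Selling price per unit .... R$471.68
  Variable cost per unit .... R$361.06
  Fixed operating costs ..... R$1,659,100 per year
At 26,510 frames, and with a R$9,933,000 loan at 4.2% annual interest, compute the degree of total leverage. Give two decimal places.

Contribution at this volume is 26,510 × R$110.62 = R$2,932,536.20.
Subtracting fixed costs: EBIT = R$2,932,536.20 − R$1,659,100 = R$1,273,436.20. Interest = R$417,186.00.
DOL = R$2,932,536.20 ÷ R$1,273,436.20 = 2.3029; DFL = R$1,273,436.20 ÷ R$856,250.20 = 1.4872.
DCL = DOL × DFL = 2.3029 × 1.4872 = 3.4249.

3.42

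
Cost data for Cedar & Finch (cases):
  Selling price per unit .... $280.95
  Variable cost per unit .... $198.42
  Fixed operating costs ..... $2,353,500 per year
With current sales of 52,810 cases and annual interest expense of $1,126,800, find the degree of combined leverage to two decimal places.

4.96

Total contribution margin = 52,810 × $82.53 = $4,358,409.30.
Operating income = contribution − fixed costs = $4,358,409.30 − $2,353,500 = $2,004,909.30. Interest = $1,126,800.00, so EBIT − I = $878,109.30.
DCL = contribution ÷ (EBIT − I) = $4,358,409.30 ÷ $878,109.30 = 4.9634.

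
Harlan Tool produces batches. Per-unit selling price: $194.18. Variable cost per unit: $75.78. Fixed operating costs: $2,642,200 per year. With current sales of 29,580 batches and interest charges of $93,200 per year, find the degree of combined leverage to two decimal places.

4.57

Total contribution margin = 29,580 × $118.40 = $3,502,272.00.
Subtracting fixed costs: EBIT = $3,502,272.00 − $2,642,200 = $860,072.00. Interest = $93,200.00, so EBIT − I = $766,872.00.
Degree of total leverage = total CM / (EBIT − interest) = $3,502,272.00 / $766,872.00 = 4.5670.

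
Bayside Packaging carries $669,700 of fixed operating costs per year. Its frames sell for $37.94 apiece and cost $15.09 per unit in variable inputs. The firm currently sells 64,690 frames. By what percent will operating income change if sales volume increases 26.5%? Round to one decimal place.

At 64,690 units, contribution = 64,690 × $22.85 = $1,478,166.50.
Operating income = contribution − fixed costs = $1,478,166.50 − $669,700 = $808,466.50.
Degree of operating leverage = $1,478,166.50 / $808,466.50 = 1.8284.
%ΔEBIT = DOL × %ΔSales = 1.8284 × +26.5% = +48.5%.

+48.5%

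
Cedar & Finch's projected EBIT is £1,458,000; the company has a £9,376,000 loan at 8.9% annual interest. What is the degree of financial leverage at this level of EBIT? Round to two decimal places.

2.34

Annual interest charges come to £834,464.00.
Degree of financial leverage = EBIT / (EBIT − interest) = £1,458,000 / £623,536.00 = 2.3383.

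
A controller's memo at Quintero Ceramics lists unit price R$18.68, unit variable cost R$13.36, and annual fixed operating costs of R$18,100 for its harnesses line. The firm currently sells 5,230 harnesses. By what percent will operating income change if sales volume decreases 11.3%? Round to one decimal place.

At 5,230 units, contribution = 5,230 × R$5.32 = R$27,823.60.
EBIT = R$27,823.60 − R$18,100 = R$9,723.60.
So DOL = total CM / EBIT = R$27,823.60 / R$9,723.60 = 2.8615.
%ΔEBIT = DOL × %ΔSales = 2.8615 × -11.3% = -32.3%.

-32.3%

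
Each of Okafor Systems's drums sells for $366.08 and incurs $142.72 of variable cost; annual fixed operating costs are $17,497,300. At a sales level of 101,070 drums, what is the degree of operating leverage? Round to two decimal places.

Total contribution margin = 101,070 × $223.36 = $22,574,995.20.
EBIT = $22,574,995.20 − $17,497,300 = $5,077,695.20.
Degree of operating leverage = $22,574,995.20 / $5,077,695.20 = 4.4459.

4.45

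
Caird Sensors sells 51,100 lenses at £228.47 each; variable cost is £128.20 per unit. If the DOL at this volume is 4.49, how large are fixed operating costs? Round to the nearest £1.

£3,982,640

Contribution at this volume is 51,100 × £100.27 = £5,123,797.00.
Since DOL = CM ÷ EBIT, EBIT = £5,123,797.00 ÷ 4.49 = £1,141,157.46.
Fixed costs = CM − EBIT = £5,123,797.00 − £1,141,157.46 = £3,982,640.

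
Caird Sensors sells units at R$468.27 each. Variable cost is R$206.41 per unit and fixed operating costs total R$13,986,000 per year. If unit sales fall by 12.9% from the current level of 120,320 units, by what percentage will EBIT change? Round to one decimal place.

At 120,320 units, contribution = 120,320 × R$261.86 = R$31,506,995.20.
EBIT = R$31,506,995.20 − R$13,986,000 = R$17,520,995.20.
So DOL = total CM / EBIT = R$31,506,995.20 / R$17,520,995.20 = 1.7982.
%ΔEBIT = DOL × %ΔSales = 1.7982 × -12.9% = -23.2%.

-23.2%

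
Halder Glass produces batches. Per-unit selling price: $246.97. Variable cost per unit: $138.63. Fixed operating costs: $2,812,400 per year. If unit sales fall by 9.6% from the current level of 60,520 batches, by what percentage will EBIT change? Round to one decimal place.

-16.8%

At 60,520 units, contribution = 60,520 × $108.34 = $6,556,736.80.
Operating income = contribution − fixed costs = $6,556,736.80 − $2,812,400 = $3,744,336.80.
So DOL = total CM / EBIT = $6,556,736.80 / $3,744,336.80 = 1.7511.
Operating income changes by 1.7511 × -9.6% = -16.8%.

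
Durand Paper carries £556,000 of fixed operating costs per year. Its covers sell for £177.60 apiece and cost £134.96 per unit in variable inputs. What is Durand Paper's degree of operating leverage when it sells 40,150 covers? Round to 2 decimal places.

Total contribution margin = 40,150 × £42.64 = £1,711,996.00.
EBIT = £1,711,996.00 − £556,000 = £1,155,996.00.
DOL = contribution ÷ EBIT = £1,711,996.00 ÷ £1,155,996.00 = 1.4810.

1.48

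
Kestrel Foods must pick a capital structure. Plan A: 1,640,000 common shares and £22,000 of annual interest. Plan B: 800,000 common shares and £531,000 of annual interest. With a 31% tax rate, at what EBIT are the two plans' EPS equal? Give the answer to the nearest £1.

£1,015,762

Set EPS_A = EPS_B: (EBIT − £22,000)(1 − 0.31) ÷ 1,640,000 = (EBIT − £531,000)(1 − 0.31) ÷ 800,000.
Cancelling (1 − t) and cross-multiplying: 800,000·(EBIT − 22,000) = 1,640,000·(EBIT − 531,000).
Solving, EBIT = (531,000·1,640,000 − 22,000·800,000) / (1,640,000 − 800,000) = 853,240,000,000 / 840,000 = 1,015,761.90.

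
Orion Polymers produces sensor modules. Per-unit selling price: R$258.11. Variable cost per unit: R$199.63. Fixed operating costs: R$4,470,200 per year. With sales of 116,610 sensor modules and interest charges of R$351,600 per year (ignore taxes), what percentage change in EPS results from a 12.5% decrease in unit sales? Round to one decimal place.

-42.7%

Total contribution margin = 116,610 × R$58.48 = R$6,819,352.80.
Subtracting fixed costs: EBIT = R$6,819,352.80 − R$4,470,200 = R$2,349,152.80.
Interest = R$351,600.00, so EBIT − I = R$1,997,552.80.
DCL = total CM / (EBIT − I) = R$6,819,352.80 / R$1,997,552.80 = 3.4139.
%ΔEPS = DCL × %ΔSales = 3.4139 × -12.5% = -42.7%.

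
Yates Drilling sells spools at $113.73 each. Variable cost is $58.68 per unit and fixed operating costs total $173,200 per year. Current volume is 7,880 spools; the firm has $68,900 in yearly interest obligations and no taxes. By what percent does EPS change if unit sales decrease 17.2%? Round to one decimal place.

-38.9%

Total contribution margin = 7,880 × $55.05 = $433,794.00.
Operating income = contribution − fixed costs = $433,794.00 − $173,200 = $260,594.00.
Interest = $68,900.00, so EBIT − I = $191,694.00.
Degree of combined leverage = contribution ÷ (EBIT − I) = $433,794.00 ÷ $191,694.00 = 2.2630.
EPS therefore changes by 2.2630 × (-17.2%) = -38.9%.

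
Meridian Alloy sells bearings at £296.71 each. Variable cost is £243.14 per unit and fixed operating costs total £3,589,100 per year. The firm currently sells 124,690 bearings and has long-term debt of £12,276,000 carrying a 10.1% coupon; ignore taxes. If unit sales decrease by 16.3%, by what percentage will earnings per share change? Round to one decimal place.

-58.8%

At 124,690 units, contribution = 124,690 × £53.57 = £6,679,643.30.
Operating income = contribution − fixed costs = £6,679,643.30 − £3,589,100 = £3,090,543.30.
Interest = £1,239,876.00, so EBIT − I = £1,850,667.30.
DCL = total CM / (EBIT − I) = £6,679,643.30 / £1,850,667.30 = 3.6093.
%ΔEPS = DCL × %ΔSales = 3.6093 × -16.3% = -58.8%.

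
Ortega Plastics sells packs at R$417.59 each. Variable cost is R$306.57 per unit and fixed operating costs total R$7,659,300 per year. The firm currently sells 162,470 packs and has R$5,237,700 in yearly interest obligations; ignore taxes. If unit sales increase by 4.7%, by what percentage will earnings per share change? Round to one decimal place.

+16.5%

Contribution at this volume is 162,470 × R$111.02 = R$18,037,419.40.
EBIT = R$18,037,419.40 − R$7,659,300 = R$10,378,119.40.
After interest of R$5,237,700.00, pre-tax earnings = R$5,140,419.40.
Degree of combined leverage = contribution ÷ (EBIT − I) = R$18,037,419.40 ÷ R$5,140,419.40 = 3.5089.
%ΔEPS = DCL × %ΔSales = 3.5089 × +4.7% = +16.5%.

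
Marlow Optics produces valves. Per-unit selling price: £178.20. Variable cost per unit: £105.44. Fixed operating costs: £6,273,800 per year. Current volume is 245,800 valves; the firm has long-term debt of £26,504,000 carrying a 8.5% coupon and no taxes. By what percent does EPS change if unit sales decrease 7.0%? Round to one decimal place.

Contribution at this volume is 245,800 × £72.76 = £17,884,408.00.
EBIT = £17,884,408.00 − £6,273,800 = £11,610,608.00.
Interest = £2,252,840.00, so EBIT − I = £9,357,768.00.
Degree of combined leverage = contribution ÷ (EBIT − I) = £17,884,408.00 ÷ £9,357,768.00 = 1.9112.
%ΔEPS = DCL × %ΔSales = 1.9112 × -7.0% = -13.4%.

-13.4%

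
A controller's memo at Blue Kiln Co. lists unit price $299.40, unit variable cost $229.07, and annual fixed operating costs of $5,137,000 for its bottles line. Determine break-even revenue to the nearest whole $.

CM per unit = $299.40 − $229.07 = $70.33; CM ratio = $70.33 / $299.40 = 0.2349.
Break-even revenue = fixed costs × price ÷ CM = $5,137,000 × $299.40 ÷ $70.33 = $21,868,588.

$21,868,588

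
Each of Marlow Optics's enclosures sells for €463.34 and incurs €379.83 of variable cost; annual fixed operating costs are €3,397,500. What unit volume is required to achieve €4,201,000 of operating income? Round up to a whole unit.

90,990 enclosures

Contribution margin per unit = €463.34 − €379.83 = €83.51.
Need Q such that Q × €83.51 − €3,397,500 = €4,201,000, i.e. Q = €7,598,500 / €83.51 = 90,989.10 → 90,990.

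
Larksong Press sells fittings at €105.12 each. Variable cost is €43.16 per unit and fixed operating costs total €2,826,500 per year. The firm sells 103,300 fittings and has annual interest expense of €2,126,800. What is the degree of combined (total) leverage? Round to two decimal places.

Contribution at this volume is 103,300 × €61.96 = €6,400,468.00.
Subtracting fixed costs: EBIT = €6,400,468.00 − €2,826,500 = €3,573,968.00. Interest = €2,126,800.00, so EBIT − I = €1,447,168.00.
Degree of total leverage = total CM / (EBIT − interest) = €6,400,468.00 / €1,447,168.00 = 4.4228.

4.42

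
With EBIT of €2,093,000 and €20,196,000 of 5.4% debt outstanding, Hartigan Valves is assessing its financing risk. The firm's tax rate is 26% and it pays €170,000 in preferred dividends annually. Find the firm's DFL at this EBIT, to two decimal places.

2.71

Interest = €1,090,584.00.
Preferred dividends grossed up pre-tax: €170,000 / (1 − 0.26) = €229,729.73.
DFL = EBIT ÷ [EBIT − I − D_p/(1−t)] = €2,093,000 ÷ [€2,093,000 − €1,090,584.00 − €229,729.73] = €2,093,000 ÷ €772,686.27 = 2.7087.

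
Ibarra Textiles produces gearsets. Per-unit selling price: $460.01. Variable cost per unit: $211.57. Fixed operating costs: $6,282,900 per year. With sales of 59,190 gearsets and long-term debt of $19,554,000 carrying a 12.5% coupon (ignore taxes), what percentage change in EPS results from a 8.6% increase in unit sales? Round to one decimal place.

At 59,190 units, contribution = 59,190 × $248.44 = $14,705,163.60.
EBIT = $14,705,163.60 − $6,282,900 = $8,422,263.60.
Interest = $2,444,250.00, so EBIT − I = $5,978,013.60.
Degree of combined leverage = contribution ÷ (EBIT − I) = $14,705,163.60 ÷ $5,978,013.60 = 2.4599.
EPS therefore changes by 2.4599 × (+8.6%) = +21.2%.

+21.2%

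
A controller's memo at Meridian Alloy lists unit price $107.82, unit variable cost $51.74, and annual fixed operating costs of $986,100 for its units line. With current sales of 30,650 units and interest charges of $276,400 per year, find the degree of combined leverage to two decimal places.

3.77

At 30,650 units, contribution = 30,650 × $56.08 = $1,718,852.00.
Operating income = contribution − fixed costs = $1,718,852.00 − $986,100 = $732,752.00. Interest = $276,400.00.
DOL = $1,718,852.00 ÷ $732,752.00 = 2.3457; DFL = $732,752.00 ÷ $456,352.00 = 1.6057.
DCL = DOL × DFL = 2.3457 × 1.6057 = 3.7665.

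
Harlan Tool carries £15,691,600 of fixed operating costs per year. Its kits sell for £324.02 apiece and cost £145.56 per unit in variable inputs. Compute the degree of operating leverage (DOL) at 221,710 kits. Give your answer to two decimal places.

1.66

Total contribution margin = 221,710 × £178.46 = £39,566,366.60.
Operating income = contribution − fixed costs = £39,566,366.60 − £15,691,600 = £23,874,766.60.
Degree of operating leverage = £39,566,366.60 / £23,874,766.60 = 1.6572.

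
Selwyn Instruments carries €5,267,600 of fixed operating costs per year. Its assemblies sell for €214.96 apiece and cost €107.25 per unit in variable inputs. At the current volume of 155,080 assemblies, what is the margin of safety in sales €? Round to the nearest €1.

€22,823,293

Unit CM = price − variable cost = €214.96 − €107.25 = €107.71. Break-even units = €5,267,600 ÷ €107.71 = 48,905.39; break-even revenue = 48,905.39 × €214.96 = €10,512,703.52.
Current sales = 155,080 × €214.96 = €33,335,996.80.
Margin of safety = €33,335,996.80 − €10,512,703.52 = €22,823,293.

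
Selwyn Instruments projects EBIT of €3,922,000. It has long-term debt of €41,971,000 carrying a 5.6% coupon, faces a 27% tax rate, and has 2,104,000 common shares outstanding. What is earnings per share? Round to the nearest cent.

€0.55

Interest = €2,350,376.00, so EBT = €3,922,000 − €2,350,376.00 = €1,571,624.00.
After tax at 27%: net income = €1,571,624.00 × 0.73 = €1,147,285.52.
Per share: €1,147,285.52 / 2,104,000 shares = €0.55.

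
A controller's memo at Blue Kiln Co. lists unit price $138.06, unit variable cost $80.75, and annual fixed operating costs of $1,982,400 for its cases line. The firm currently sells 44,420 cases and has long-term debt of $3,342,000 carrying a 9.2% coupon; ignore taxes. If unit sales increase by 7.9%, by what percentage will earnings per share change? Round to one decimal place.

+78.6%

Total contribution margin = 44,420 × $57.31 = $2,545,710.20.
EBIT = $2,545,710.20 − $1,982,400 = $563,310.20.
Interest = $307,464.00, so EBIT − I = $255,846.20.
Degree of combined leverage = contribution ÷ (EBIT − I) = $2,545,710.20 ÷ $255,846.20 = 9.9502.
EPS therefore changes by 9.9502 × (+7.9%) = +78.6%.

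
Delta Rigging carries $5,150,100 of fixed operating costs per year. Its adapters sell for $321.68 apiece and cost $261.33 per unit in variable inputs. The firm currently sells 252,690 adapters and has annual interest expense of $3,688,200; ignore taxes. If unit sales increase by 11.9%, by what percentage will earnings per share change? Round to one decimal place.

+28.3%

Total contribution margin = 252,690 × $60.35 = $15,249,841.50.
Subtracting fixed costs: EBIT = $15,249,841.50 − $5,150,100 = $10,099,741.50.
Interest = $3,688,200.00, so EBIT − I = $6,411,541.50.
DCL = total CM / (EBIT − I) = $15,249,841.50 / $6,411,541.50 = 2.3785.
EPS therefore changes by 2.3785 × (+11.9%) = +28.3%.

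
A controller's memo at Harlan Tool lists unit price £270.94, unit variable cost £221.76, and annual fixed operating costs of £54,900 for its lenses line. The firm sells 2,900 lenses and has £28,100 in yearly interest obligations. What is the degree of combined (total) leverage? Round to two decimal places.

2.39

Total contribution margin = 2,900 × £49.18 = £142,622.00.
EBIT = £142,622.00 − £54,900 = £87,722.00. Interest = £28,100.00.
DOL = £142,622.00 ÷ £87,722.00 = 1.6258; DFL = £87,722.00 ÷ £59,622.00 = 1.4713.
Combined leverage = 1.6258 × 1.4713 = 2.3920.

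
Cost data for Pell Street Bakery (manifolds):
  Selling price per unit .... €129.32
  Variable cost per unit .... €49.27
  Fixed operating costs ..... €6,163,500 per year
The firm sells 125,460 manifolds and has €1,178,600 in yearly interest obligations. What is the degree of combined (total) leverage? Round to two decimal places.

3.72

Total contribution margin = 125,460 × €80.05 = €10,043,073.00.
EBIT = €10,043,073.00 − €6,163,500 = €3,879,573.00. Interest = €1,178,600.00.
DOL = €10,043,073.00 ÷ €3,879,573.00 = 2.5887; DFL = €3,879,573.00 ÷ €2,700,973.00 = 1.4364.
DCL = DOL × DFL = 2.5887 × 1.4364 = 3.7184.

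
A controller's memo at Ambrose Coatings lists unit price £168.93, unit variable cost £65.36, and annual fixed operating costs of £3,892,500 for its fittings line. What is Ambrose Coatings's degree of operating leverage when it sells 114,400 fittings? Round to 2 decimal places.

1.49

Total contribution margin = 114,400 × £103.57 = £11,848,408.00.
Subtracting fixed costs: EBIT = £11,848,408.00 − £3,892,500 = £7,955,908.00.
DOL = contribution ÷ EBIT = £11,848,408.00 ÷ £7,955,908.00 = 1.4893.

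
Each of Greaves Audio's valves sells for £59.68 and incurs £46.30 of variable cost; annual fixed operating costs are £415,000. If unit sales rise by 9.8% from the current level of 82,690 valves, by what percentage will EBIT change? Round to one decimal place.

Contribution at this volume is 82,690 × £13.38 = £1,106,392.20.
Subtracting fixed costs: EBIT = £1,106,392.20 − £415,000 = £691,392.20.
Degree of operating leverage = £1,106,392.20 / £691,392.20 = 1.6002.
So EBIT moves 1.6002 × (+9.8%) = +15.7%.

+15.7%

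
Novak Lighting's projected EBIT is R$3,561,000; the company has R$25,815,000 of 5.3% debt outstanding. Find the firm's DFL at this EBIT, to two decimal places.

1.62

Interest = R$1,368,195.00.
DFL = EBIT ÷ (EBIT − I) = R$3,561,000 ÷ (R$3,561,000 − R$1,368,195.00) = R$3,561,000 ÷ R$2,192,805.00 = 1.6239.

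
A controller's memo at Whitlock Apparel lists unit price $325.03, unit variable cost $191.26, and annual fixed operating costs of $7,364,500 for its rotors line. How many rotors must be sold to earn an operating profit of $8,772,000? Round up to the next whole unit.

Contribution margin per unit = $325.03 − $191.26 = $133.77.
Required volume = (fixed costs + target profit) ÷ CM = ($7,364,500 + $8,772,000) ÷ $133.77 = 120,628.69, so 120,629 rotors.

120,629 rotors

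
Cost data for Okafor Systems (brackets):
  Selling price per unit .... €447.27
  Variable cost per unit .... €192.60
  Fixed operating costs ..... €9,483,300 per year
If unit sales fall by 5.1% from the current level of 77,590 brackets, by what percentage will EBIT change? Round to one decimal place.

Contribution at this volume is 77,590 × €254.67 = €19,759,845.30.
Operating income = contribution − fixed costs = €19,759,845.30 − €9,483,300 = €10,276,545.30.
DOL = contribution ÷ EBIT = €19,759,845.30 ÷ €10,276,545.30 = 1.9228.
So EBIT moves 1.9228 × (-5.1%) = -9.8%.

-9.8%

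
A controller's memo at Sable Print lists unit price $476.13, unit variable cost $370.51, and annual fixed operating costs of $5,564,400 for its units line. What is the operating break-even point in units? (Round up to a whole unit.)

Contribution margin per unit = $476.13 − $370.51 = $105.62.
Break-even Q = $5,564,400 / $105.62 = 52,683.20 → 52,684 units.

52,684 units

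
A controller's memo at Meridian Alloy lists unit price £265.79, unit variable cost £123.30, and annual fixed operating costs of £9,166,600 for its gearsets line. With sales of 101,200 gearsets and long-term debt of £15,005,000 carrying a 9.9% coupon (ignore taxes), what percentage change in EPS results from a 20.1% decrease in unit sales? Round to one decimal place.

-76.9%

Total contribution margin = 101,200 × £142.49 = £14,419,988.00.
Subtracting fixed costs: EBIT = £14,419,988.00 − £9,166,600 = £5,253,388.00.
Interest = £1,485,495.00, so EBIT − I = £3,767,893.00.
Degree of combined leverage = contribution ÷ (EBIT − I) = £14,419,988.00 ÷ £3,767,893.00 = 3.8271.
%ΔEPS = DCL × %ΔSales = 3.8271 × -20.1% = -76.9%.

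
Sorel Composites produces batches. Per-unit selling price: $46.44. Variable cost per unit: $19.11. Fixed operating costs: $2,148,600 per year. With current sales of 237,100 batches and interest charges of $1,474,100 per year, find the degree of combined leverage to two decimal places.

At 237,100 units, contribution = 237,100 × $27.33 = $6,479,943.00.
Subtracting fixed costs: EBIT = $6,479,943.00 − $2,148,600 = $4,331,343.00. Interest = $1,474,100.00, so EBIT − I = $2,857,243.00.
DCL = contribution ÷ (EBIT − I) = $6,479,943.00 ÷ $2,857,243.00 = 2.2679.

2.27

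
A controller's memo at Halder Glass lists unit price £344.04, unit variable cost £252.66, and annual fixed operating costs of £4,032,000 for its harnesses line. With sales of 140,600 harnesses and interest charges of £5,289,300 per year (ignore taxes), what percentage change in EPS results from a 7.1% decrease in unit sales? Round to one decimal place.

Contribution at this volume is 140,600 × £91.38 = £12,848,028.00.
Subtracting fixed costs: EBIT = £12,848,028.00 − £4,032,000 = £8,816,028.00.
After interest of £5,289,300.00, pre-tax earnings = £3,526,728.00.
Degree of combined leverage = contribution ÷ (EBIT − I) = £12,848,028.00 ÷ £3,526,728.00 = 3.6430.
%ΔEPS = DCL × %ΔSales = 3.6430 × -7.1% = -25.9%.

-25.9%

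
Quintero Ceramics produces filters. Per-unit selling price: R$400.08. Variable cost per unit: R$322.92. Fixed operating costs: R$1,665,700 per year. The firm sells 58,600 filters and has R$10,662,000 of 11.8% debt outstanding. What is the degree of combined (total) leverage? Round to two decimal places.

2.83

Contribution at this volume is 58,600 × R$77.16 = R$4,521,576.00.
EBIT = R$4,521,576.00 − R$1,665,700 = R$2,855,876.00. Interest = R$1,258,116.00, so EBIT − I = R$1,597,760.00.
Degree of total leverage = total CM / (EBIT − interest) = R$4,521,576.00 / R$1,597,760.00 = 2.8299.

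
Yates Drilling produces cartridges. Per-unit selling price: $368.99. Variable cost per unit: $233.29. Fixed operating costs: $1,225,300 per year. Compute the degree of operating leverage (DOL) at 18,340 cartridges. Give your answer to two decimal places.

1.97

At 18,340 units, contribution = 18,340 × $135.70 = $2,488,738.00.
Subtracting fixed costs: EBIT = $2,488,738.00 − $1,225,300 = $1,263,438.00.
DOL = contribution ÷ EBIT = $2,488,738.00 ÷ $1,263,438.00 = 1.9698.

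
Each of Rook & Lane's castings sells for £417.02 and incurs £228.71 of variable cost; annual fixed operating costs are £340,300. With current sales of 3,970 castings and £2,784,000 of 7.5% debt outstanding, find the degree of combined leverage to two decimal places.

3.77

At 3,970 units, contribution = 3,970 × £188.31 = £747,590.70.
Operating income = contribution − fixed costs = £747,590.70 − £340,300 = £407,290.70. Interest = £208,800.00, so EBIT − I = £198,490.70.
DCL = contribution ÷ (EBIT − I) = £747,590.70 ÷ £198,490.70 = 3.7664.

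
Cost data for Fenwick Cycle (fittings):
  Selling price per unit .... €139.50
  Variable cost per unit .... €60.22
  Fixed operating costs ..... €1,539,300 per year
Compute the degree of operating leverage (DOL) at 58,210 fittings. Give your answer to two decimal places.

1.50

Contribution at this volume is 58,210 × €79.28 = €4,614,888.80.
Operating income = contribution − fixed costs = €4,614,888.80 − €1,539,300 = €3,075,588.80.
So DOL = total CM / EBIT = €4,614,888.80 / €3,075,588.80 = 1.5005.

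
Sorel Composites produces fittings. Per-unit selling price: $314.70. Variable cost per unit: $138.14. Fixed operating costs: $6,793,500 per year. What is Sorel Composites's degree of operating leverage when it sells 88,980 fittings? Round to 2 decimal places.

1.76

Contribution at this volume is 88,980 × $176.56 = $15,710,308.80.
Operating income = contribution − fixed costs = $15,710,308.80 − $6,793,500 = $8,916,808.80.
DOL = contribution ÷ EBIT = $15,710,308.80 ÷ $8,916,808.80 = 1.7619.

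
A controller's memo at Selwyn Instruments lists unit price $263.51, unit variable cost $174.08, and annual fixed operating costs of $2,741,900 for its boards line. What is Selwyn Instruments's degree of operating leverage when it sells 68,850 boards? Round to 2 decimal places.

1.80

At 68,850 units, contribution = 68,850 × $89.43 = $6,157,255.50.
EBIT = $6,157,255.50 − $2,741,900 = $3,415,355.50.
Degree of operating leverage = $6,157,255.50 / $3,415,355.50 = 1.8028.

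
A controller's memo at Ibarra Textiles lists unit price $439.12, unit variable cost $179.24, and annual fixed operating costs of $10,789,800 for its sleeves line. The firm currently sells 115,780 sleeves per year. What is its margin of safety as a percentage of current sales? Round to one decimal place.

64.1%

Each unit contributes $439.12 − $179.24 = $259.88. Break-even units = $10,789,800 ÷ $259.88 = 41,518.39; break-even revenue = 41,518.39 × $439.12 = $18,231,556.78.
Actual sales revenue = 115,780 × $439.12 = $50,841,313.60.
Margin of safety = ($50,841,313.60 − $18,231,556.78) ÷ $50,841,313.60 = 64.1%.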